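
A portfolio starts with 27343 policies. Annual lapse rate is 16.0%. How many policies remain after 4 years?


remaining = initial * (1 - lapse)^years
= 27343 * (1 - 0.16)^4
= 27343 * 0.497871
= 13613.2966


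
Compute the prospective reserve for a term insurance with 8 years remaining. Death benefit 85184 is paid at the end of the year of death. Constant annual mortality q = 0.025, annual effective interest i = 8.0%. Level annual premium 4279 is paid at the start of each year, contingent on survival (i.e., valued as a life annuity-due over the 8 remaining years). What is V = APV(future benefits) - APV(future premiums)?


v = 1/(1+i) = 0.925926
APV(future benefits) per unit = sum_{k=0}^{7} k_p_x * q * v^(k+1) = 0.133045
APV(future benefits) = 85184 * 0.133045 = 11333.2939
Life annuity-due factor ä_{x:8} = sum_{k=0}^{7} k_p_x * v^k = 5.747538
APV(future premiums) = 4279 * 5.747538 = 24593.7162
V = 11333.2939 - 24593.7162
= -13260.4222


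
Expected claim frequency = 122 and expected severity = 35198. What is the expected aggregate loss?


E[S] = E[N] * E[X]
= 122 * 35198
= 4.2942e+06


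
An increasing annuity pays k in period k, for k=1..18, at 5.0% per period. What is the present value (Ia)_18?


(Ia)_n = sum_{k=1}^{n} k * v^k, v = 1/(1+i)
v = 0.952381
Sum computed term by term:
(Ia)_18 = 95.8939


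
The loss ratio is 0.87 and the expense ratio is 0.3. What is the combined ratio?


Combined ratio = loss ratio + expense ratio
= 0.87 + 0.3
= 1.17


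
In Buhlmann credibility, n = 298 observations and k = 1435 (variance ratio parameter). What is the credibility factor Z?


Z = n / (n + k)
= 298 / (298 + 1435)
= 298 / 1733
= 0.172


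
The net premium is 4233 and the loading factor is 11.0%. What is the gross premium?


Gross = net * (1 + loading)
= 4233 * (1 + 0.11)
= 4233 * 1.11
= 4698.63


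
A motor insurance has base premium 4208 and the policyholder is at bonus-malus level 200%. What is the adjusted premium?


adjusted = base * BM_level / 100
= 4208 * 200 / 100
= 4208 * 2.0
= 8416.0


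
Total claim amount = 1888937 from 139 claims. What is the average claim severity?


severity = total / number
= 1888937 / 139
= 13589.4748


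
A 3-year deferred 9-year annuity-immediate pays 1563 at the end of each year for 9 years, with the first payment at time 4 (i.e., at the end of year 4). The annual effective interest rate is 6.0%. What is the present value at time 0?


PV at time 3 of the 9-year annuity-immediate:
a_n = 1563 * (1-(1+0.06)^(-9))/0.06 = 10631.045
Discount back 3 years to time 0:
PV = 10631.045 * (1+0.06)^(-3)
= 10631.045 * 0.839619
= 8926.0304


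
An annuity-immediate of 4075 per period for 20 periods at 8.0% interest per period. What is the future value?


FV = PMT * ((1+i)^n - 1) / i
= 4075 * ((1.08)^20 - 1) / 0.08
= 4075 * (4.660957 - 1) / 0.08
= 186480.0045


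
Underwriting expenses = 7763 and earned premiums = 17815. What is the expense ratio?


Expense ratio = expenses / premiums
= 7763 / 17815
= 0.4358


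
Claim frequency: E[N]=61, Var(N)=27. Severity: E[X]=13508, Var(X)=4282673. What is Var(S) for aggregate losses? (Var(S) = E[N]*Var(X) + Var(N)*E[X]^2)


Var(S) = E[N]*Var(X) + Var(N)*E[X]^2
= 61*4282673 + 27*13508^2
= 261243053 + 4926583728
= 5.1878e+09


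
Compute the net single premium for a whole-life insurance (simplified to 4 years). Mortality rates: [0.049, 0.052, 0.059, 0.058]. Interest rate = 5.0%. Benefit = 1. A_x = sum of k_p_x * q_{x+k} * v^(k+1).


v = 0.952381
Year 0: k_p_x=1.0, q=0.049, term=0.046667
Year 1: k_p_x=0.951, q=0.052, term=0.044854
Year 2: k_p_x=0.901548, q=0.059, term=0.045949
Year 3: k_p_x=0.848357, q=0.058, term=0.040481
A_x = 0.178


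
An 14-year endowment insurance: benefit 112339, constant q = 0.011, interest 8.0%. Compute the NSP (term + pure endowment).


Term component = 9619.4198
Pure endowment = 14_p_x * v^14 * benefit = 0.856541 * 0.340461 * 112339 = 32760.1634
NSP = 42379.5832


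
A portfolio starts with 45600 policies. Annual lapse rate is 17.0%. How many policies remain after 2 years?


remaining = initial * (1 - lapse)^years
= 45600 * (1 - 0.17)^2
= 45600 * 0.6889
= 31413.84


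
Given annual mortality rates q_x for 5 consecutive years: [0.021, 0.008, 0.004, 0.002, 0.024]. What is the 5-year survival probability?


p_k = 1 - q_k for each year
Survival = product of (1 - q_k)
= 0.979 * 0.992 * 0.996 * 0.998 * 0.976
= 0.9422


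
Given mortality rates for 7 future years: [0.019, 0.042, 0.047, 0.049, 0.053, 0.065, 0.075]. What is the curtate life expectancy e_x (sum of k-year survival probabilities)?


e_x = sum_{k=1}^{n} k_p_x
k_p_x values:
  1_p_x = 0.981
  2_p_x = 0.939798
  3_p_x = 0.895627
  4_p_x = 0.851742
  5_p_x = 0.806599
  6_p_x = 0.75417
  7_p_x = 0.697608
e_x = 5.9265


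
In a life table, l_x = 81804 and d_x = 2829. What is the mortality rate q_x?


q_x = d_x / l_x
= 2829 / 81804
= 0.0346


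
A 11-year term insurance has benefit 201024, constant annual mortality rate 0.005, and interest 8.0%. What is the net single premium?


NSP = benefit * sum_{k=0}^{n-1} k_p_x * q * v^(k+1)
With constant q=0.005, v=0.925926
Sum = 0.034949
NSP = 201024 * 0.034949
= 7025.4901


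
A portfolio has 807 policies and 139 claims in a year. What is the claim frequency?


frequency = claims / policies
= 139 / 807
= 0.1722


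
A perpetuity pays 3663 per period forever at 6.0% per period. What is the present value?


PV = PMT / i
= 3663 / 0.06
= 61050.0


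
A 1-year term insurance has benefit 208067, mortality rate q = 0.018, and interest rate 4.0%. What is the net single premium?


NSP = benefit * q * v
v = 1/(1+i) = 0.961538
NSP = 208067 * 0.018 * 0.961538
= 3601.1596


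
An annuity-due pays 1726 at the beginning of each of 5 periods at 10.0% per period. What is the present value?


PV_due = PMT * (1-(1+i)^(-n))/i * (1+i)
PV_immediate = 6542.898
PV_due = 6542.898 * 1.1
= 7197.1878


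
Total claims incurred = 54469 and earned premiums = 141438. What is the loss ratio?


Loss ratio = claims / premiums
= 54469 / 141438
= 0.3851


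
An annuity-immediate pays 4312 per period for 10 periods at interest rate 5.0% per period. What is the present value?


PV = PMT * (1 - (1+i)^(-n)) / i
= 4312 * (1 - (1+0.05)^(-10)) / 0.05
= 4312 * (1 - 0.613913) / 0.05
= 4312 * 7.721735
= 33296.121


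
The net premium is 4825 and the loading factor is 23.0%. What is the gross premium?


Gross = net * (1 + loading)
= 4825 * (1 + 0.23)
= 4825 * 1.23
= 5934.75


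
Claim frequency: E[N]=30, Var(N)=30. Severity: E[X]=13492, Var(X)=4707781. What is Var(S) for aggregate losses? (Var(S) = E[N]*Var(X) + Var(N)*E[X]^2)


Var(S) = E[N]*Var(X) + Var(N)*E[X]^2
= 30*4707781 + 30*13492^2
= 141233430 + 5461021920
= 5.6023e+09


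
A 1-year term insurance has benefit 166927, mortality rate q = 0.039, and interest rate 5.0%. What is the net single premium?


NSP = benefit * q * v
v = 1/(1+i) = 0.952381
NSP = 166927 * 0.039 * 0.952381
= 6200.1457


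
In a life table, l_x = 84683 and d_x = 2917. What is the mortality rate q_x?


q_x = d_x / l_x
= 2917 / 84683
= 0.0344


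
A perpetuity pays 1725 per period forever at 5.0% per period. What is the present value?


PV = PMT / i
= 1725 / 0.05
= 34500.0


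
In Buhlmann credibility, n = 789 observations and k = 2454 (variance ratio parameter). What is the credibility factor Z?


Z = n / (n + k)
= 789 / (789 + 2454)
= 789 / 3243
= 0.2433


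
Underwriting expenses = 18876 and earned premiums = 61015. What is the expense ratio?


Expense ratio = expenses / premiums
= 18876 / 61015
= 0.3094


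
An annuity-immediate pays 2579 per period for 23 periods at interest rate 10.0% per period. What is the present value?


PV = PMT * (1 - (1+i)^(-n)) / i
= 2579 * (1 - (1+0.1)^(-23)) / 0.1
= 2579 * (1 - 0.111678) / 0.1
= 2579 * 8.883218
= 22909.8203


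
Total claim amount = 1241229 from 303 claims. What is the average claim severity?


severity = total / number
= 1241229 / 303
= 4096.4653


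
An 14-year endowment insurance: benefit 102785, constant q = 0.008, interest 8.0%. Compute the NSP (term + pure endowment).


Term component = 6501.1496
Pure endowment = 14_p_x * v^14 * benefit = 0.893642 * 0.340461 * 102785 = 31272.354
NSP = 37773.5036


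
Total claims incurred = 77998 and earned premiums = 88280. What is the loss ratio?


Loss ratio = claims / premiums
= 77998 / 88280
= 0.8835


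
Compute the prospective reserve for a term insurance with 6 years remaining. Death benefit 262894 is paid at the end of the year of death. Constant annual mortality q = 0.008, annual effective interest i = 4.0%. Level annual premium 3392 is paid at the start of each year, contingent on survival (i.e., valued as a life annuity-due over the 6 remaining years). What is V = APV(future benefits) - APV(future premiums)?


v = 1/(1+i) = 0.961538
APV(future benefits) per unit = sum_{k=0}^{5} k_p_x * q * v^(k+1) = 0.041145
APV(future benefits) = 262894 * 0.041145 = 10816.7699
Life annuity-due factor ä_{x:6} = sum_{k=0}^{5} k_p_x * v^k = 5.348848
APV(future premiums) = 3392 * 5.348848 = 18143.2929
V = 10816.7699 - 18143.2929
= -7326.523


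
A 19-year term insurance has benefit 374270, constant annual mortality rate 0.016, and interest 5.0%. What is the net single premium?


NSP = benefit * sum_{k=0}^{n-1} k_p_x * q * v^(k+1)
With constant q=0.016, v=0.952381
Sum = 0.171811
NSP = 374270 * 0.171811
= 64303.698


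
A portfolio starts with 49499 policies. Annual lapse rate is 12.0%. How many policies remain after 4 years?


remaining = initial * (1 - lapse)^years
= 49499 * (1 - 0.12)^4
= 49499 * 0.599695
= 29684.3206


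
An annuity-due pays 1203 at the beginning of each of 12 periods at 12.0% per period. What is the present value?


PV_due = PMT * (1-(1+i)^(-n))/i * (1+i)
PV_immediate = 7451.8322
PV_due = 7451.8322 * 1.12
= 8346.0521


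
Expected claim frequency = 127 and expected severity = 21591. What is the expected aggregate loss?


E[S] = E[N] * E[X]
= 127 * 21591
= 2.7421e+06


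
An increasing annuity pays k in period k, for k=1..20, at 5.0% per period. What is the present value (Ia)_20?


(Ia)_n = sum_{k=1}^{n} k * v^k, v = 1/(1+i)
v = 0.952381
Sum computed term by term:
(Ia)_20 = 110.9506


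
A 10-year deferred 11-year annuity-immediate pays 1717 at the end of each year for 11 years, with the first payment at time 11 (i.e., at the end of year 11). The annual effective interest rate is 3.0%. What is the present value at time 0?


PV at time 10 of the 11-year annuity-immediate:
a_n = 1717 * (1-(1+0.03)^(-11))/0.03 = 15886.7556
Discount back 10 years to time 0:
PV = 15886.7556 * (1+0.03)^(-10)
= 15886.7556 * 0.744094
= 11821.2382


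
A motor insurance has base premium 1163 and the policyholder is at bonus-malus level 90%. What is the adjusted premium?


adjusted = base * BM_level / 100
= 1163 * 90 / 100
= 1163 * 0.9
= 1046.7


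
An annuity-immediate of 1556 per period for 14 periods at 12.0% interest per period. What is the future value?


FV = PMT * ((1+i)^n - 1) / i
= 1556 * ((1.12)^14 - 1) / 0.12
= 1556 * (4.887112 - 1) / 0.12
= 50402.8893


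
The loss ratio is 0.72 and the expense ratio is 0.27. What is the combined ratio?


Combined ratio = loss ratio + expense ratio
= 0.72 + 0.27
= 0.99


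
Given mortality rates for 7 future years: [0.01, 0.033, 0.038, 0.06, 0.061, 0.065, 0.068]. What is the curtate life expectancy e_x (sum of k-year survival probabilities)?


e_x = sum_{k=1}^{n} k_p_x
k_p_x values:
  1_p_x = 0.99
  2_p_x = 0.95733
  3_p_x = 0.920951
  4_p_x = 0.865694
  5_p_x = 0.812887
  6_p_x = 0.760049
  7_p_x = 0.708366
e_x = 6.0153


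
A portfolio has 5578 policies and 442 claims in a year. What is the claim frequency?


frequency = claims / policies
= 442 / 5578
= 0.0792


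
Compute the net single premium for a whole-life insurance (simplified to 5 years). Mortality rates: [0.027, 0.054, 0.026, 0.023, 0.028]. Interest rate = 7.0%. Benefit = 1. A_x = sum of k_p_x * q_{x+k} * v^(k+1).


v = 0.934579
Year 0: k_p_x=1.0, q=0.027, term=0.025234
Year 1: k_p_x=0.973, q=0.054, term=0.045892
Year 2: k_p_x=0.920458, q=0.026, term=0.019536
Year 3: k_p_x=0.896526, q=0.023, term=0.015731
Year 4: k_p_x=0.875906, q=0.028, term=0.017486
A_x = 0.1239


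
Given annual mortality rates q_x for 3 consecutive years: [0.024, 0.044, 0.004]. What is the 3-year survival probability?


p_k = 1 - q_k for each year
Survival = product of (1 - q_k)
= 0.976 * 0.956 * 0.996
= 0.9293


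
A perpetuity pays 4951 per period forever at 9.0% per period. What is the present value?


PV = PMT / i
= 4951 / 0.09
= 55011.1111


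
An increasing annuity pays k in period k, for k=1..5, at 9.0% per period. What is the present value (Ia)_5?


(Ia)_n = sum_{k=1}^{n} k * v^k, v = 1/(1+i)
v = 0.917431
Sum computed term by term:
(Ia)_5 = 11.0007


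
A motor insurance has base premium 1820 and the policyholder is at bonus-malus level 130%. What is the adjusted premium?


adjusted = base * BM_level / 100
= 1820 * 130 / 100
= 1820 * 1.3
= 2366.0


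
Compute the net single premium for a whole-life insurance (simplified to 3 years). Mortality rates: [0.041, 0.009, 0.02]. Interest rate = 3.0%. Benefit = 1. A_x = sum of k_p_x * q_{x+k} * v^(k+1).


v = 0.970874
Year 0: k_p_x=1.0, q=0.041, term=0.039806
Year 1: k_p_x=0.959, q=0.009, term=0.008136
Year 2: k_p_x=0.950369, q=0.02, term=0.017394
A_x = 0.0653


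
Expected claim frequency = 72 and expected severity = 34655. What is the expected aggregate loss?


E[S] = E[N] * E[X]
= 72 * 34655
= 2.4952e+06


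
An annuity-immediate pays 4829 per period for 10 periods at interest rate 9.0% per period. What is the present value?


PV = PMT * (1 - (1+i)^(-n)) / i
= 4829 * (1 - (1+0.09)^(-10)) / 0.09
= 4829 * (1 - 0.422411) / 0.09
= 4829 * 6.417658
= 30990.869


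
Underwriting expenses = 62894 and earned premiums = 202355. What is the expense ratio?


Expense ratio = expenses / premiums
= 62894 / 202355
= 0.3108


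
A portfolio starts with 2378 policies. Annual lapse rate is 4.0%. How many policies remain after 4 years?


remaining = initial * (1 - lapse)^years
= 2378 * (1 - 0.04)^4
= 2378 * 0.849347
= 2019.7461


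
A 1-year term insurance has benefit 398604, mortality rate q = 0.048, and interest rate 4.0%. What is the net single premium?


NSP = benefit * q * v
v = 1/(1+i) = 0.961538
NSP = 398604 * 0.048 * 0.961538
= 18397.1077


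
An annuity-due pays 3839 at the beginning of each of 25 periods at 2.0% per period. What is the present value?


PV_due = PMT * (1-(1+i)^(-n))/i * (1+i)
PV_immediate = 74950.5494
PV_due = 74950.5494 * 1.02
= 76449.5604


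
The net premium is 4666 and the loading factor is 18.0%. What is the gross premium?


Gross = net * (1 + loading)
= 4666 * (1 + 0.18)
= 4666 * 1.18
= 5505.88


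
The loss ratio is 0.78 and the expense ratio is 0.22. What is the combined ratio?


Combined ratio = loss ratio + expense ratio
= 0.78 + 0.22
= 1.0


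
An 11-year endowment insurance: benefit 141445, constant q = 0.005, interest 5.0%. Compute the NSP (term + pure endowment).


Term component = 5743.7738
Pure endowment = 11_p_x * v^11 * benefit = 0.946355 * 0.584679 * 141445 = 78263.4878
NSP = 84007.2617


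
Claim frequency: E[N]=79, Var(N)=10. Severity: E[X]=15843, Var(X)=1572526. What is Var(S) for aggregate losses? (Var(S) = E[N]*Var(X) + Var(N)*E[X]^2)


Var(S) = E[N]*Var(X) + Var(N)*E[X]^2
= 79*1572526 + 10*15843^2
= 124229554 + 2510006490
= 2.6342e+09


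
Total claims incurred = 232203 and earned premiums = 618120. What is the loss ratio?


Loss ratio = claims / premiums
= 232203 / 618120
= 0.3757


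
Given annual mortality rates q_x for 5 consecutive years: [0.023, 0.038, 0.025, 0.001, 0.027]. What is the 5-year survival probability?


p_k = 1 - q_k for each year
Survival = product of (1 - q_k)
= 0.977 * 0.962 * 0.975 * 0.999 * 0.973
= 0.8907


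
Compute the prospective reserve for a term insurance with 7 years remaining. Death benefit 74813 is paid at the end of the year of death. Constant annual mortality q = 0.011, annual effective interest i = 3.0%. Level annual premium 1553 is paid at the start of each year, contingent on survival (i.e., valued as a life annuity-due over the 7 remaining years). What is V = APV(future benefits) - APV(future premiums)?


v = 1/(1+i) = 0.970874
APV(future benefits) per unit = sum_{k=0}^{6} k_p_x * q * v^(k+1) = 0.066399
APV(future benefits) = 74813 * 0.066399 = 4967.5235
Life annuity-due factor ä_{x:7} = sum_{k=0}^{6} k_p_x * v^k = 6.21738
APV(future premiums) = 1553 * 6.21738 = 9655.5908
V = 4967.5235 - 9655.5908
= -4688.0673


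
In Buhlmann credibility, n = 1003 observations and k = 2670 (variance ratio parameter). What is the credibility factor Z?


Z = n / (n + k)
= 1003 / (1003 + 2670)
= 1003 / 3673
= 0.2731


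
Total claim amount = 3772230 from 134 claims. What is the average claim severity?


severity = total / number
= 3772230 / 134
= 28150.9701


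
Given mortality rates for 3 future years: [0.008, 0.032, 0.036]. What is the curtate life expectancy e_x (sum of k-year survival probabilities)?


e_x = sum_{k=1}^{n} k_p_x
k_p_x values:
  1_p_x = 0.992
  2_p_x = 0.960256
  3_p_x = 0.925687
e_x = 2.8779


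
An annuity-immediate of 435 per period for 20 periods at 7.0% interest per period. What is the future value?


FV = PMT * ((1+i)^n - 1) / i
= 435 * ((1.07)^20 - 1) / 0.07
= 435 * (3.869684 - 1) / 0.07
= 17833.0392


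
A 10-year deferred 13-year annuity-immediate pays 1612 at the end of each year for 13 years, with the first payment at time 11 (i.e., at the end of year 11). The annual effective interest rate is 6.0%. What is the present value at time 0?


PV at time 10 of the 13-year annuity-immediate:
a_n = 1612 * (1-(1+0.06)^(-13))/0.06 = 14270.5249
Discount back 10 years to time 0:
PV = 14270.5249 * (1+0.06)^(-10)
= 14270.5249 * 0.558395
= 7968.5866


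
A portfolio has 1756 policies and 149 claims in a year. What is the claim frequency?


frequency = claims / policies
= 149 / 1756
= 0.0849


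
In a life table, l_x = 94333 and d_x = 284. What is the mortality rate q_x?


q_x = d_x / l_x
= 284 / 94333
= 0.003


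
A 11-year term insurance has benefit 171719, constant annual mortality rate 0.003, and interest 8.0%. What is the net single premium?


NSP = benefit * sum_{k=0}^{n-1} k_p_x * q * v^(k+1)
With constant q=0.003, v=0.925926
Sum = 0.021147
NSP = 171719 * 0.021147
= 3631.2975


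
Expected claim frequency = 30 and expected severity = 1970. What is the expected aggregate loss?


E[S] = E[N] * E[X]
= 30 * 1970
= 59100


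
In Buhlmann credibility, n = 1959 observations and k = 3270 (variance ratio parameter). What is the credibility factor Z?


Z = n / (n + k)
= 1959 / (1959 + 3270)
= 1959 / 5229
= 0.3746


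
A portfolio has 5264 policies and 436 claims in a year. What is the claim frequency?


frequency = claims / policies
= 436 / 5264
= 0.0828


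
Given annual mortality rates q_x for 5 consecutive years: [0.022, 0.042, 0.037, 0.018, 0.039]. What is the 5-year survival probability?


p_k = 1 - q_k for each year
Survival = product of (1 - q_k)
= 0.978 * 0.958 * 0.963 * 0.982 * 0.961
= 0.8515


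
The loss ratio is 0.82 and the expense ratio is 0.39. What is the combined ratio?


Combined ratio = loss ratio + expense ratio
= 0.82 + 0.39
= 1.21


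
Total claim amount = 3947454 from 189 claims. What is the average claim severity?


severity = total / number
= 3947454 / 189
= 20886.0


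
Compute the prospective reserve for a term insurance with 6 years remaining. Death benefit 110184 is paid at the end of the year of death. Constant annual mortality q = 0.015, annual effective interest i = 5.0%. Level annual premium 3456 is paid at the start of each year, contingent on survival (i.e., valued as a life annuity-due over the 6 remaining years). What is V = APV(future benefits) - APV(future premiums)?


v = 1/(1+i) = 0.952381
APV(future benefits) per unit = sum_{k=0}^{5} k_p_x * q * v^(k+1) = 0.073494
APV(future benefits) = 110184 * 0.073494 = 8097.8964
Life annuity-due factor ä_{x:6} = sum_{k=0}^{5} k_p_x * v^k = 5.144601
APV(future premiums) = 3456 * 5.144601 = 17779.7421
V = 8097.8964 - 17779.7421
= -9681.8457


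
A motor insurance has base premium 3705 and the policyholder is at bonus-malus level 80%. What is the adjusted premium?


adjusted = base * BM_level / 100
= 3705 * 80 / 100
= 3705 * 0.8
= 2964.0


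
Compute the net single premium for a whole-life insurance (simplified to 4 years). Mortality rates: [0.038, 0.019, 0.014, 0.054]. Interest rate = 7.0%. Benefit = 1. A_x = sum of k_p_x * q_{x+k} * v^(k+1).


v = 0.934579
Year 0: k_p_x=1.0, q=0.038, term=0.035514
Year 1: k_p_x=0.962, q=0.019, term=0.015965
Year 2: k_p_x=0.943722, q=0.014, term=0.010785
Year 3: k_p_x=0.93051, q=0.054, term=0.038334
A_x = 0.1006


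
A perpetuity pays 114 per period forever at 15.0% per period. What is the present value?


PV = PMT / i
= 114 / 0.15
= 760.0


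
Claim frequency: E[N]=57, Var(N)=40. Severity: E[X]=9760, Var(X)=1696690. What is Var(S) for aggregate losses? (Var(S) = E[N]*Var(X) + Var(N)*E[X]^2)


Var(S) = E[N]*Var(X) + Var(N)*E[X]^2
= 57*1696690 + 40*9760^2
= 96711330 + 3810304000
= 3.9070e+09


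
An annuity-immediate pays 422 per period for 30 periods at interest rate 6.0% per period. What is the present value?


PV = PMT * (1 - (1+i)^(-n)) / i
= 422 * (1 - (1+0.06)^(-30)) / 0.06
= 422 * (1 - 0.17411) / 0.06
= 422 * 13.764831
= 5808.7587


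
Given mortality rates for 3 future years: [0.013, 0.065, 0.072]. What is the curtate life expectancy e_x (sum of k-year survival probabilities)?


e_x = sum_{k=1}^{n} k_p_x
k_p_x values:
  1_p_x = 0.987
  2_p_x = 0.922845
  3_p_x = 0.8564
e_x = 2.7662


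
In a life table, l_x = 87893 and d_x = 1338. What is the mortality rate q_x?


q_x = d_x / l_x
= 1338 / 87893
= 0.0152


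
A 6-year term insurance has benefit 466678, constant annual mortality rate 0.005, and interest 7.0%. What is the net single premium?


NSP = benefit * sum_{k=0}^{n-1} k_p_x * q * v^(k+1)
With constant q=0.005, v=0.934579
Sum = 0.02356
NSP = 466678 * 0.02356
= 10994.9282


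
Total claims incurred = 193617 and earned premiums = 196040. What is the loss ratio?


Loss ratio = claims / premiums
= 193617 / 196040
= 0.9876


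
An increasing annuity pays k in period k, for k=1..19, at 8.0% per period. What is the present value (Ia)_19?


(Ia)_n = sum_{k=1}^{n} k * v^k, v = 1/(1+i)
v = 0.925926
Sum computed term by term:
(Ia)_19 = 74.617


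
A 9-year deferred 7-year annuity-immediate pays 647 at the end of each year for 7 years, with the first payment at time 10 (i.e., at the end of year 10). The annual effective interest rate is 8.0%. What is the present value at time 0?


PV at time 9 of the 7-year annuity-immediate:
a_n = 647 * (1-(1+0.08)^(-7))/0.08 = 3368.5214
Discount back 9 years to time 0:
PV = 3368.5214 * (1+0.08)^(-9)
= 3368.5214 * 0.500249
= 1685.0994


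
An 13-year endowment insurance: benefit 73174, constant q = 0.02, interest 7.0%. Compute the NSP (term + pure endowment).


Term component = 11071.7636
Pure endowment = 13_p_x * v^13 * benefit = 0.769022 * 0.414964 * 73174 = 23351.0638
NSP = 34422.8274


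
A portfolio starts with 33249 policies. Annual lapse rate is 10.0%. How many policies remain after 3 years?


remaining = initial * (1 - lapse)^years
= 33249 * (1 - 0.1)^3
= 33249 * 0.729
= 24238.521


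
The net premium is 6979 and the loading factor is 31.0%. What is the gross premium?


Gross = net * (1 + loading)
= 6979 * (1 + 0.31)
= 6979 * 1.31
= 9142.49


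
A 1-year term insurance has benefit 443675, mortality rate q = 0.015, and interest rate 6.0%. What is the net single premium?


NSP = benefit * q * v
v = 1/(1+i) = 0.943396
NSP = 443675 * 0.015 * 0.943396
= 6278.4198


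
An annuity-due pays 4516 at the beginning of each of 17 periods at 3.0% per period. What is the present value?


PV_due = PMT * (1-(1+i)^(-n))/i * (1+i)
PV_immediate = 59458.191
PV_due = 59458.191 * 1.03
= 61241.9367


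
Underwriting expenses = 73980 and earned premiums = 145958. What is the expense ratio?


Expense ratio = expenses / premiums
= 73980 / 145958
= 0.5069


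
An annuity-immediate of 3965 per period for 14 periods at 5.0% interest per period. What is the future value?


FV = PMT * ((1+i)^n - 1) / i
= 3965 * ((1.05)^14 - 1) / 0.05
= 3965 * (1.979932 - 1) / 0.05
= 77708.5758


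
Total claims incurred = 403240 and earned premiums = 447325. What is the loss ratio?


Loss ratio = claims / premiums
= 403240 / 447325
= 0.9014


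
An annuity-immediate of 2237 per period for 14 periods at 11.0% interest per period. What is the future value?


FV = PMT * ((1+i)^n - 1) / i
= 2237 * ((1.11)^14 - 1) / 0.11
= 2237 * (4.310441 - 1) / 0.11
= 67322.3316


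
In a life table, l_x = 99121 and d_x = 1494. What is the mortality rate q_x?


q_x = d_x / l_x
= 1494 / 99121
= 0.0151


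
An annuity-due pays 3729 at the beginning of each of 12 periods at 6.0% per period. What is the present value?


PV_due = PMT * (1-(1+i)^(-n))/i * (1+i)
PV_immediate = 31263.3541
PV_due = 31263.3541 * 1.06
= 33139.1553


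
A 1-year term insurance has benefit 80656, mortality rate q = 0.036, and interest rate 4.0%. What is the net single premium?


NSP = benefit * q * v
v = 1/(1+i) = 0.961538
NSP = 80656 * 0.036 * 0.961538
= 2791.9385


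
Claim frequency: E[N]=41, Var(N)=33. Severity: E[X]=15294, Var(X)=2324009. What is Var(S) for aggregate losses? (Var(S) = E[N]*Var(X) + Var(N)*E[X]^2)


Var(S) = E[N]*Var(X) + Var(N)*E[X]^2
= 41*2324009 + 33*15294^2
= 95284369 + 7718912388
= 7.8142e+09


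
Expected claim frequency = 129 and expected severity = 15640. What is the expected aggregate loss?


E[S] = E[N] * E[X]
= 129 * 15640
= 2.0176e+06


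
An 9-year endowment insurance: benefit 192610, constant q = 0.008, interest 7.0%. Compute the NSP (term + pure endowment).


Term component = 9758.8944
Pure endowment = 9_p_x * v^9 * benefit = 0.930262 * 0.543934 * 192610 = 97460.7797
NSP = 107219.6741


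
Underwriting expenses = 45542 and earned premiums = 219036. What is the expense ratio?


Expense ratio = expenses / premiums
= 45542 / 219036
= 0.2079


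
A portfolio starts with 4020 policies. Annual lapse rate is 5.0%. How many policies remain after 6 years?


remaining = initial * (1 - lapse)^years
= 4020 * (1 - 0.05)^6
= 4020 * 0.735092
= 2955.0694


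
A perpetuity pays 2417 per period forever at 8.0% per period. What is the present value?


PV = PMT / i
= 2417 / 0.08
= 30212.5


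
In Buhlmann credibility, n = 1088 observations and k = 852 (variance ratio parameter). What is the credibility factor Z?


Z = n / (n + k)
= 1088 / (1088 + 852)
= 1088 / 1940
= 0.5608


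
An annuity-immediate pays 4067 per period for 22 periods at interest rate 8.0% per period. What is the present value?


PV = PMT * (1 - (1+i)^(-n)) / i
= 4067 * (1 - (1+0.08)^(-22)) / 0.08
= 4067 * (1 - 0.183941) / 0.08
= 4067 * 10.200744
= 41486.4245


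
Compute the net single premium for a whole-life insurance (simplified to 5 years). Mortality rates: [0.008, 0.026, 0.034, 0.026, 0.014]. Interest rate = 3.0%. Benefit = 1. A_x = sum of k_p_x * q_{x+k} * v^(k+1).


v = 0.970874
Year 0: k_p_x=1.0, q=0.008, term=0.007767
Year 1: k_p_x=0.992, q=0.026, term=0.024311
Year 2: k_p_x=0.966208, q=0.034, term=0.030063
Year 3: k_p_x=0.933357, q=0.026, term=0.021561
Year 4: k_p_x=0.90909, q=0.014, term=0.010979
A_x = 0.0947


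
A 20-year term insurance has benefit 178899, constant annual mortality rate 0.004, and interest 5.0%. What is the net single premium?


NSP = benefit * sum_{k=0}^{n-1} k_p_x * q * v^(k+1)
With constant q=0.004, v=0.952381
Sum = 0.048307
NSP = 178899 * 0.048307
= 8642.0537


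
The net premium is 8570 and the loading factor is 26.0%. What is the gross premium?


Gross = net * (1 + loading)
= 8570 * (1 + 0.26)
= 8570 * 1.26
= 10798.2


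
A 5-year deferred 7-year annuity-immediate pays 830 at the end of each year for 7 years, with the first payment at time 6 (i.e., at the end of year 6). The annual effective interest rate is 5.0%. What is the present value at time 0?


PV at time 5 of the 7-year annuity-immediate:
a_n = 830 * (1-(1+0.05)^(-7))/0.05 = 4802.6899
Discount back 5 years to time 0:
PV = 4802.6899 * (1+0.05)^(-5)
= 4802.6899 * 0.783526
= 3763.0332


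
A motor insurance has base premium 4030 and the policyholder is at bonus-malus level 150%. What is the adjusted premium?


adjusted = base * BM_level / 100
= 4030 * 150 / 100
= 4030 * 1.5
= 6045.0


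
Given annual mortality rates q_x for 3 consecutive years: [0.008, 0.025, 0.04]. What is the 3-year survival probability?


p_k = 1 - q_k for each year
Survival = product of (1 - q_k)
= 0.992 * 0.975 * 0.96
= 0.9285


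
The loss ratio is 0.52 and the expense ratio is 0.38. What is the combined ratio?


Combined ratio = loss ratio + expense ratio
= 0.52 + 0.38
= 0.9


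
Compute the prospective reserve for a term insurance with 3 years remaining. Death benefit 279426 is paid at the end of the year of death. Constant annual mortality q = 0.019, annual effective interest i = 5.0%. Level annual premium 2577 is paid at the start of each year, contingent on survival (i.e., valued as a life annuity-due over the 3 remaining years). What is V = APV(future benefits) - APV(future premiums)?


v = 1/(1+i) = 0.952381
APV(future benefits) per unit = sum_{k=0}^{2} k_p_x * q * v^(k+1) = 0.050797
APV(future benefits) = 279426 * 0.050797 = 14193.8654
Life annuity-due factor ä_{x:3} = sum_{k=0}^{2} k_p_x * v^k = 2.807176
APV(future premiums) = 2577 * 2.807176 = 7234.0913
V = 14193.8654 - 7234.0913
= 6959.7741


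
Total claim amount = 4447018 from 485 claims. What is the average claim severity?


severity = total / number
= 4447018 / 485
= 9169.1093


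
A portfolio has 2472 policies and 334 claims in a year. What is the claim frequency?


frequency = claims / policies
= 334 / 2472
= 0.1351


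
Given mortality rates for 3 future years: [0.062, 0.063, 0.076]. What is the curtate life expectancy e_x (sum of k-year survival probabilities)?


e_x = sum_{k=1}^{n} k_p_x
k_p_x values:
  1_p_x = 0.938
  2_p_x = 0.878906
  3_p_x = 0.812109
e_x = 2.629


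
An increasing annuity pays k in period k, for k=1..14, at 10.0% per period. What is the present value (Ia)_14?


(Ia)_n = sum_{k=1}^{n} k * v^k, v = 1/(1+i)
v = 0.909091
Sum computed term by term:
(Ia)_14 = 44.1672


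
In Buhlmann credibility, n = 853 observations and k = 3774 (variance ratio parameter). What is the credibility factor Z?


Z = n / (n + k)
= 853 / (853 + 3774)
= 853 / 4627
= 0.1844


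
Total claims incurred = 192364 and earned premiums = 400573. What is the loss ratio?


Loss ratio = claims / premiums
= 192364 / 400573
= 0.4802


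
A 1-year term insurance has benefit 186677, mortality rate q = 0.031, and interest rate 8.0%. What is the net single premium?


NSP = benefit * q * v
v = 1/(1+i) = 0.925926
NSP = 186677 * 0.031 * 0.925926
= 5358.3213


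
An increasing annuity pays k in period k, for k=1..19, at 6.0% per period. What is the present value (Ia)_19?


(Ia)_n = sum_{k=1}^{n} k * v^k, v = 1/(1+i)
v = 0.943396
Sum computed term by term:
(Ia)_19 = 92.4643


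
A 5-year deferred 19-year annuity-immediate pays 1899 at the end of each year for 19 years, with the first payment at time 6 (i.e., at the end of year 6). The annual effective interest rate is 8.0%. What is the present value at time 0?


PV at time 5 of the 19-year annuity-immediate:
a_n = 1899 * (1-(1+0.08)^(-19))/0.08 = 18237.2349
Discount back 5 years to time 0:
PV = 18237.2349 * (1+0.08)^(-5)
= 18237.2349 * 0.680583
= 12411.9556


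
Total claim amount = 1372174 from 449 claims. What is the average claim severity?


severity = total / number
= 1372174 / 449
= 3056.0668


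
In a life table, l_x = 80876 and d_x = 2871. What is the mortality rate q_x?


q_x = d_x / l_x
= 2871 / 80876
= 0.0355


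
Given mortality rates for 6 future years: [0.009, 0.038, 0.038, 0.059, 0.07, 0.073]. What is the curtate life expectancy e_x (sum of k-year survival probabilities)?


e_x = sum_{k=1}^{n} k_p_x
k_p_x values:
  1_p_x = 0.991
  2_p_x = 0.953342
  3_p_x = 0.917115
  4_p_x = 0.863005
  5_p_x = 0.802595
  6_p_x = 0.744005
e_x = 5.2711


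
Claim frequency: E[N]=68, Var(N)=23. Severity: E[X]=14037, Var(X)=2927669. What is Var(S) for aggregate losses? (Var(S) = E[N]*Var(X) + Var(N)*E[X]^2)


Var(S) = E[N]*Var(X) + Var(N)*E[X]^2
= 68*2927669 + 23*14037^2
= 199081492 + 4531859487
= 4.7309e+09


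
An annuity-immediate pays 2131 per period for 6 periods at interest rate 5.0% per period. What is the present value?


PV = PMT * (1 - (1+i)^(-n)) / i
= 2131 * (1 - (1+0.05)^(-6)) / 0.05
= 2131 * (1 - 0.746215) / 0.05
= 2131 * 5.075692
= 10816.2998


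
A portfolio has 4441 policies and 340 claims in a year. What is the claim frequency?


frequency = claims / policies
= 340 / 4441
= 0.0766


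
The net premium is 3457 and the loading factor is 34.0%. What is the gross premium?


Gross = net * (1 + loading)
= 3457 * (1 + 0.34)
= 3457 * 1.34
= 4632.38


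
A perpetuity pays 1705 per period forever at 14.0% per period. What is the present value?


PV = PMT / i
= 1705 / 0.14
= 12178.5714


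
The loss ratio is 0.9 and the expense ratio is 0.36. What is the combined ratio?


Combined ratio = loss ratio + expense ratio
= 0.9 + 0.36
= 1.26


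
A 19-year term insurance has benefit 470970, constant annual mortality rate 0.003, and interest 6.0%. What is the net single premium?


NSP = benefit * sum_{k=0}^{n-1} k_p_x * q * v^(k+1)
With constant q=0.003, v=0.943396
Sum = 0.032754
NSP = 470970 * 0.032754
= 15425.9746


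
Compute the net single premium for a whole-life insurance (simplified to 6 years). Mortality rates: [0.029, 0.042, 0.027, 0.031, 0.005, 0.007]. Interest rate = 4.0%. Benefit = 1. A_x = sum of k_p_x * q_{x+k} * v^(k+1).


v = 0.961538
Year 0: k_p_x=1.0, q=0.029, term=0.027885
Year 1: k_p_x=0.971, q=0.042, term=0.037705
Year 2: k_p_x=0.930218, q=0.027, term=0.022328
Year 3: k_p_x=0.905102, q=0.031, term=0.023984
Year 4: k_p_x=0.877044, q=0.005, term=0.003604
Year 5: k_p_x=0.872659, q=0.007, term=0.004828
A_x = 0.1203


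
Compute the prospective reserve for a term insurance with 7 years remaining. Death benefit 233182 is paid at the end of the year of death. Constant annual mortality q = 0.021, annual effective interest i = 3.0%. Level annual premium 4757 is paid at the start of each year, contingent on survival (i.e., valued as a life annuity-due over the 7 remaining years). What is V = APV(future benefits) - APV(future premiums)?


v = 1/(1+i) = 0.970874
APV(future benefits) per unit = sum_{k=0}^{6} k_p_x * q * v^(k+1) = 0.123184
APV(future benefits) = 233182 * 0.123184 = 28724.2765
Life annuity-due factor ä_{x:7} = sum_{k=0}^{6} k_p_x * v^k = 6.041879
APV(future premiums) = 4757 * 6.041879 = 28741.2172
V = 28724.2765 - 28741.2172
= -16.9407


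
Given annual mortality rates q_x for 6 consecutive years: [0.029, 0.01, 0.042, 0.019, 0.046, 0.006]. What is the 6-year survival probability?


p_k = 1 - q_k for each year
Survival = product of (1 - q_k)
= 0.971 * 0.99 * 0.958 * 0.981 * 0.954 * 0.994
= 0.8567


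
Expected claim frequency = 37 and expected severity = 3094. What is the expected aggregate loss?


E[S] = E[N] * E[X]
= 37 * 3094
= 114478


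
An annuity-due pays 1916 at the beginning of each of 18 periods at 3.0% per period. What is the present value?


PV_due = PMT * (1-(1+i)^(-n))/i * (1+i)
PV_immediate = 26351.7311
PV_due = 26351.7311 * 1.03
= 27142.283


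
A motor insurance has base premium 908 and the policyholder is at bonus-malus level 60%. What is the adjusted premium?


adjusted = base * BM_level / 100
= 908 * 60 / 100
= 908 * 0.6
= 544.8


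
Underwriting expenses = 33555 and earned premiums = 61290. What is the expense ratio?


Expense ratio = expenses / premiums
= 33555 / 61290
= 0.5475


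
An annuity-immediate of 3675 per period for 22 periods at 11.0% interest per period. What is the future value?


FV = PMT * ((1+i)^n - 1) / i
= 3675 * ((1.11)^22 - 1) / 0.11
= 3675 * (9.933574 - 1) / 0.11
= 298462.5874


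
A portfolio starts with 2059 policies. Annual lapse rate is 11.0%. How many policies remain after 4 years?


remaining = initial * (1 - lapse)^years
= 2059 * (1 - 0.11)^4
= 2059 * 0.627422
= 1291.8627


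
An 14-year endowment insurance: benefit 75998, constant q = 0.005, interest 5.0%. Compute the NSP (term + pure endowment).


Term component = 3655.9214
Pure endowment = 14_p_x * v^14 * benefit = 0.93223 * 0.505068 * 75998 = 35782.8647
NSP = 39438.7861


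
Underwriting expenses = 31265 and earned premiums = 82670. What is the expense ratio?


Expense ratio = expenses / premiums
= 31265 / 82670
= 0.3782


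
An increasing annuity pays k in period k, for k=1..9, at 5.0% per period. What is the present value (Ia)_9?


(Ia)_n = sum_{k=1}^{n} k * v^k, v = 1/(1+i)
v = 0.952381
Sum computed term by term:
(Ia)_9 = 33.2347


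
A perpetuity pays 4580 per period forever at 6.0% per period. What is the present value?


PV = PMT / i
= 4580 / 0.06
= 76333.3333


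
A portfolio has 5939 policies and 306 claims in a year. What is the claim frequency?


frequency = claims / policies
= 306 / 5939
= 0.0515


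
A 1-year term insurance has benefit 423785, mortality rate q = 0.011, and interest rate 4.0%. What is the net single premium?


NSP = benefit * q * v
v = 1/(1+i) = 0.961538
NSP = 423785 * 0.011 * 0.961538
= 4482.3413


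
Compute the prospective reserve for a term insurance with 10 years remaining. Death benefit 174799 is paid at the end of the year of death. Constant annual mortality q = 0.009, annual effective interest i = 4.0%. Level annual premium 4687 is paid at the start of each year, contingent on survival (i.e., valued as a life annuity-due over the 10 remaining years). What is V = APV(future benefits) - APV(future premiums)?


v = 1/(1+i) = 0.961538
APV(future benefits) per unit = sum_{k=0}^{9} k_p_x * q * v^(k+1) = 0.070316
APV(future benefits) = 174799 * 0.070316 = 12291.1921
Life annuity-due factor ä_{x:10} = sum_{k=0}^{9} k_p_x * v^k = 8.125421
APV(future premiums) = 4687 * 8.125421 = 38083.8499
V = 12291.1921 - 38083.8499
= -25792.6578


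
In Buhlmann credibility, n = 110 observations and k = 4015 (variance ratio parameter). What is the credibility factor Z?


Z = n / (n + k)
= 110 / (110 + 4015)
= 110 / 4125
= 0.0267


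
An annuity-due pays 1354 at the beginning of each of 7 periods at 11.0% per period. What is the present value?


PV_due = PMT * (1-(1+i)^(-n))/i * (1+i)
PV_immediate = 6380.3137
PV_due = 6380.3137 * 1.11
= 7082.1483


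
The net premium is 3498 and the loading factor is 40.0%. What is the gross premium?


Gross = net * (1 + loading)
= 3498 * (1 + 0.4)
= 3498 * 1.4
= 4897.2


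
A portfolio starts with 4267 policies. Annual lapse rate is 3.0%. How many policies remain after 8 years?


remaining = initial * (1 - lapse)^years
= 4267 * (1 - 0.03)^8
= 4267 * 0.783743
= 3344.2329


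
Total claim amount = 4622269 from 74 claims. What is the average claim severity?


severity = total / number
= 4622269 / 74
= 62463.0946


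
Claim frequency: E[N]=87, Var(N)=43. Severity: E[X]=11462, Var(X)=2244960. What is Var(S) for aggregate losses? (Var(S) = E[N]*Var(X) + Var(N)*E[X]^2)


Var(S) = E[N]*Var(X) + Var(N)*E[X]^2
= 87*2244960 + 43*11462^2
= 195311520 + 5649230092
= 5.8445e+09
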